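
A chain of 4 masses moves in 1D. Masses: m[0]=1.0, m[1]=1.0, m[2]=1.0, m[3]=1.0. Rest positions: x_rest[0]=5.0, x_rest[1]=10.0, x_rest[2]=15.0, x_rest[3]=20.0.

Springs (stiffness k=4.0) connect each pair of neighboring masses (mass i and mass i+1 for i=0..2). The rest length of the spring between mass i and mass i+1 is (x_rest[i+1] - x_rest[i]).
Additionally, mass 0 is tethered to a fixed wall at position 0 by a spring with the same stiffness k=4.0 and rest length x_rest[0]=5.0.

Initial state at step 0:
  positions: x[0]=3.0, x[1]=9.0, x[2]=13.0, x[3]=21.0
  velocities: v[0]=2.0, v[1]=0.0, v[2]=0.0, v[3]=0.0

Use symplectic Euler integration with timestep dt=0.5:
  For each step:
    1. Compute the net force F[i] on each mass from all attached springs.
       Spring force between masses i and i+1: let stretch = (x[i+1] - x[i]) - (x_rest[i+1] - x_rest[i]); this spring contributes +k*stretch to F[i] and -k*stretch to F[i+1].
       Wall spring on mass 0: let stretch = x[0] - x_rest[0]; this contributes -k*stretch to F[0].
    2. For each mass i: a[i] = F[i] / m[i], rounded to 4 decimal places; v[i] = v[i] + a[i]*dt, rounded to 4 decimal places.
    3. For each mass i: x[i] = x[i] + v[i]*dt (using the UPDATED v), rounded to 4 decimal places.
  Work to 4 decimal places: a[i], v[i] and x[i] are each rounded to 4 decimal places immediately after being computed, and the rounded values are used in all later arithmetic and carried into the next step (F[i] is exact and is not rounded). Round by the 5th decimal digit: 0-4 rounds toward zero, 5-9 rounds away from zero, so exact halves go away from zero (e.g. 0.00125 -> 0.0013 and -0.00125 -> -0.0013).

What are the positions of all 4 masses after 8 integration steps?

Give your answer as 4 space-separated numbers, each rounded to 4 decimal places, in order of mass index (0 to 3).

Step 0: x=[3.0000 9.0000 13.0000 21.0000] v=[2.0000 0.0000 0.0000 0.0000]
Step 1: x=[7.0000 7.0000 17.0000 18.0000] v=[8.0000 -4.0000 8.0000 -6.0000]
Step 2: x=[4.0000 15.0000 12.0000 19.0000] v=[-6.0000 16.0000 -10.0000 2.0000]
Step 3: x=[8.0000 9.0000 17.0000 18.0000] v=[8.0000 -12.0000 10.0000 -2.0000]
Step 4: x=[5.0000 10.0000 15.0000 21.0000] v=[-6.0000 2.0000 -4.0000 6.0000]
Step 5: x=[2.0000 11.0000 14.0000 23.0000] v=[-6.0000 2.0000 -2.0000 4.0000]
Step 6: x=[6.0000 6.0000 19.0000 21.0000] v=[8.0000 -10.0000 10.0000 -4.0000]
Step 7: x=[4.0000 14.0000 13.0000 22.0000] v=[-4.0000 16.0000 -12.0000 2.0000]
Step 8: x=[8.0000 11.0000 17.0000 19.0000] v=[8.0000 -6.0000 8.0000 -6.0000]

Answer: 8.0000 11.0000 17.0000 19.0000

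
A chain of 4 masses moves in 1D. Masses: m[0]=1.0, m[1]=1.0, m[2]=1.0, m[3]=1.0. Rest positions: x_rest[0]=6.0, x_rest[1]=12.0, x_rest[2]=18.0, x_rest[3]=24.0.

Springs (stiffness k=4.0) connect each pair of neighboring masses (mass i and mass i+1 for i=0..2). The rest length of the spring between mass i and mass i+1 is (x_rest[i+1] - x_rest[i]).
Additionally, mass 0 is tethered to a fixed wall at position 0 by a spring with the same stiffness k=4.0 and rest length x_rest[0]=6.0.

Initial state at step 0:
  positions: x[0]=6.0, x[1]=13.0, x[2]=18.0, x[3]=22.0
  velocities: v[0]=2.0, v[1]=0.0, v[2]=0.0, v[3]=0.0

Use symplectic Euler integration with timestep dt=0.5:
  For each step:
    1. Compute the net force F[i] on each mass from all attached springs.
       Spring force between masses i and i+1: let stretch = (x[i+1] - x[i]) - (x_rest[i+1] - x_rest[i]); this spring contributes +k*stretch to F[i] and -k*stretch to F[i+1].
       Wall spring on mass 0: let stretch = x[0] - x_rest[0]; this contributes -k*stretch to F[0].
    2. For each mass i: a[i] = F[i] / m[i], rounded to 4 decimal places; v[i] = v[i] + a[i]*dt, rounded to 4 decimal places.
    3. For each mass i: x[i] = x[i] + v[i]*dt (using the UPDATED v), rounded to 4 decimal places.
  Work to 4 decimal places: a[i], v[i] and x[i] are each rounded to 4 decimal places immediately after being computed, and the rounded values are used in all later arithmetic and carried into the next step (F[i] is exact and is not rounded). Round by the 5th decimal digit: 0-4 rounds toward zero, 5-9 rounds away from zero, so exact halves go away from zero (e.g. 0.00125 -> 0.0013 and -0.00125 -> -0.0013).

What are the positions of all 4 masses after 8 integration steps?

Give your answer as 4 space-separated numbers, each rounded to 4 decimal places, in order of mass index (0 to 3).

Answer: 7.0000 11.0000 18.0000 26.0000

Derivation:
Step 0: x=[6.0000 13.0000 18.0000 22.0000] v=[2.0000 0.0000 0.0000 0.0000]
Step 1: x=[8.0000 11.0000 17.0000 24.0000] v=[4.0000 -4.0000 -2.0000 4.0000]
Step 2: x=[5.0000 12.0000 17.0000 25.0000] v=[-6.0000 2.0000 0.0000 2.0000]
Step 3: x=[4.0000 11.0000 20.0000 24.0000] v=[-2.0000 -2.0000 6.0000 -2.0000]
Step 4: x=[6.0000 12.0000 18.0000 25.0000] v=[4.0000 2.0000 -4.0000 2.0000]
Step 5: x=[8.0000 13.0000 17.0000 25.0000] v=[4.0000 2.0000 -2.0000 0.0000]
Step 6: x=[7.0000 13.0000 20.0000 23.0000] v=[-2.0000 0.0000 6.0000 -4.0000]
Step 7: x=[5.0000 14.0000 19.0000 24.0000] v=[-4.0000 2.0000 -2.0000 2.0000]
Step 8: x=[7.0000 11.0000 18.0000 26.0000] v=[4.0000 -6.0000 -2.0000 4.0000]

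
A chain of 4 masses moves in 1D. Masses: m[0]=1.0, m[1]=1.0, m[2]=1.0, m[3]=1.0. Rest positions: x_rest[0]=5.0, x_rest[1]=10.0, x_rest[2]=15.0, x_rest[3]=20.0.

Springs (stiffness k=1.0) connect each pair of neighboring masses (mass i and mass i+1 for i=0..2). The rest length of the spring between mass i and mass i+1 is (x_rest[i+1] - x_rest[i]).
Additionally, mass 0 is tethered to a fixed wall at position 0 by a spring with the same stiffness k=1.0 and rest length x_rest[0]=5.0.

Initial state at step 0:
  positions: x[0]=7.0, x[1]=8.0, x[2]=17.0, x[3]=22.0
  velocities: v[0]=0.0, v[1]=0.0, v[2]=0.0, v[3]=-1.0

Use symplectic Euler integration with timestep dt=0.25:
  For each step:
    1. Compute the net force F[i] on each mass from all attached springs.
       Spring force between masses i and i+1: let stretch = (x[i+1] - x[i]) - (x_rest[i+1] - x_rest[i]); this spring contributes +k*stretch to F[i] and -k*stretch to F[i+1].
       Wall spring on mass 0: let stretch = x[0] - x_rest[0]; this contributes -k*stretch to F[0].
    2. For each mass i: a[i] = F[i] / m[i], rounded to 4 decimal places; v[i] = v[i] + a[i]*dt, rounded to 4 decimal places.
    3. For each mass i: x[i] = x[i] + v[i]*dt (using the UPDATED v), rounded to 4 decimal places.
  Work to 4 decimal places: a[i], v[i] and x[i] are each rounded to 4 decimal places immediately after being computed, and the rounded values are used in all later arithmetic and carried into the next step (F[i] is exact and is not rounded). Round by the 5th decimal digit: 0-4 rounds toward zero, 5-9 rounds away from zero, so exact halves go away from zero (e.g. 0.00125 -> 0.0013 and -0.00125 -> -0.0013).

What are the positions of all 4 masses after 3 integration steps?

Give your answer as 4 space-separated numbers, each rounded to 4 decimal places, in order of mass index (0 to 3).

Step 0: x=[7.0000 8.0000 17.0000 22.0000] v=[0.0000 0.0000 0.0000 -1.0000]
Step 1: x=[6.6250 8.5000 16.7500 21.7500] v=[-1.5000 2.0000 -1.0000 -1.0000]
Step 2: x=[5.9531 9.3985 16.2969 21.5000] v=[-2.6875 3.5938 -1.8125 -1.0000]
Step 3: x=[5.1245 10.5128 15.7378 21.2373] v=[-3.3144 4.4571 -2.2363 -1.0508]

Answer: 5.1245 10.5128 15.7378 21.2373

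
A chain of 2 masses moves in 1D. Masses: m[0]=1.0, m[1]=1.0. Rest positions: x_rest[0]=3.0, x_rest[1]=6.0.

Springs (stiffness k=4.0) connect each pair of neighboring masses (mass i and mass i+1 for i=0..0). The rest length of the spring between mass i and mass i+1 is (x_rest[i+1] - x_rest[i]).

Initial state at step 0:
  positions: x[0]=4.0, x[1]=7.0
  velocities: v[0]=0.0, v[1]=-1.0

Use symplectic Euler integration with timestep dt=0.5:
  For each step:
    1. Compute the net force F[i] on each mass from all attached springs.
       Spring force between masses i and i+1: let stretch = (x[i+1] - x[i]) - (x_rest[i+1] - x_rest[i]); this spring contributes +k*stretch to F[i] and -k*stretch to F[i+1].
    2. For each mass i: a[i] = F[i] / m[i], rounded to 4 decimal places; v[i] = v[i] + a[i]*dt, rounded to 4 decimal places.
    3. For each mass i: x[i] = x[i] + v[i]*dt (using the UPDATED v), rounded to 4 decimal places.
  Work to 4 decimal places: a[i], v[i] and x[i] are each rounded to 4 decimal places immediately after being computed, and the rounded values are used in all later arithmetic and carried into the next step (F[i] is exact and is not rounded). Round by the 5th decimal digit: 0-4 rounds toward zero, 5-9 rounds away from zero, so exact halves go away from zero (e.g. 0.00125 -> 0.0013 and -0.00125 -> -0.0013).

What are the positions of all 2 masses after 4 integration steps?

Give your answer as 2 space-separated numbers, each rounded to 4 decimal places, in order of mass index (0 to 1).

Answer: 3.0000 6.0000

Derivation:
Step 0: x=[4.0000 7.0000] v=[0.0000 -1.0000]
Step 1: x=[4.0000 6.5000] v=[0.0000 -1.0000]
Step 2: x=[3.5000 6.5000] v=[-1.0000 0.0000]
Step 3: x=[3.0000 6.5000] v=[-1.0000 0.0000]
Step 4: x=[3.0000 6.0000] v=[0.0000 -1.0000]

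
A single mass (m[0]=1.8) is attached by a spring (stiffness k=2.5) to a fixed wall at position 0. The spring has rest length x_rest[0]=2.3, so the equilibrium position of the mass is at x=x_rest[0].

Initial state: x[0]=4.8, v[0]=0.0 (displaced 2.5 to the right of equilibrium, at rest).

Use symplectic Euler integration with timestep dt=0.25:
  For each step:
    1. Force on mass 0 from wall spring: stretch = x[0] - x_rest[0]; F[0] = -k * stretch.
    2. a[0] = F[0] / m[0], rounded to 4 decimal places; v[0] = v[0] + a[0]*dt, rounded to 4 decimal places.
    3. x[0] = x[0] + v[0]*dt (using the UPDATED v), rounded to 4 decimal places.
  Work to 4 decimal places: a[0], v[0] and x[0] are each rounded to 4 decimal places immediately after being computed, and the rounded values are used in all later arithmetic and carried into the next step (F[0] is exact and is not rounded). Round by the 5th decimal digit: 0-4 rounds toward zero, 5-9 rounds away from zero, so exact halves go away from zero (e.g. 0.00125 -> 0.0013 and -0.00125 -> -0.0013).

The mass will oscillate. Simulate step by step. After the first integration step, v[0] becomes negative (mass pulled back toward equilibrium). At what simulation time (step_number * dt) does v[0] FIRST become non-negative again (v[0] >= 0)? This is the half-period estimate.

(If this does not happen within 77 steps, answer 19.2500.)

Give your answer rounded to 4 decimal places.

Answer: 2.7500

Derivation:
Step 0: x=[4.8000] v=[0.0000]
Step 1: x=[4.5830] v=[-0.8681]
Step 2: x=[4.1678] v=[-1.6608]
Step 3: x=[3.5905] v=[-2.3094]
Step 4: x=[2.9011] v=[-2.7575]
Step 5: x=[2.1596] v=[-2.9662]
Step 6: x=[1.4302] v=[-2.9175]
Step 7: x=[0.7763] v=[-2.6155]
Step 8: x=[0.2547] v=[-2.0864]
Step 9: x=[-0.0894] v=[-1.3762]
Step 10: x=[-0.2261] v=[-0.5466]
Step 11: x=[-0.1435] v=[0.3305]
First v>=0 after going negative at step 11, time=2.7500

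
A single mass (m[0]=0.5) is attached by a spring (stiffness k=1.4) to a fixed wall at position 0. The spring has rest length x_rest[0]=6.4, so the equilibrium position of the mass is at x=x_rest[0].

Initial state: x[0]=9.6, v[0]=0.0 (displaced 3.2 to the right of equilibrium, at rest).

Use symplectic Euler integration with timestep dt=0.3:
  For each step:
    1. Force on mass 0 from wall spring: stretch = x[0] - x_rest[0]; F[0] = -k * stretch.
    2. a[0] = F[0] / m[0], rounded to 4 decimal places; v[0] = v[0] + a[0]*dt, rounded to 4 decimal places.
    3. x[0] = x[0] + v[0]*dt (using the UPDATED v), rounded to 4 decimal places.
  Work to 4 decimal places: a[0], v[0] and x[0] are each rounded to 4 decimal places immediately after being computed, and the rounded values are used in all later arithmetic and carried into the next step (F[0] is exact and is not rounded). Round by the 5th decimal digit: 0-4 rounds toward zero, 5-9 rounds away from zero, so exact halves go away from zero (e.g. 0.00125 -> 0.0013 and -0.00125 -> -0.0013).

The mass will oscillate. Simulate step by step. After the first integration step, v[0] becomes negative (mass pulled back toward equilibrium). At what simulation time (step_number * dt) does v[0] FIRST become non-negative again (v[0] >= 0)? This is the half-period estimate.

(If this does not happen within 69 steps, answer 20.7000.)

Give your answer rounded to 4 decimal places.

Answer: 2.1000

Derivation:
Step 0: x=[9.6000] v=[0.0000]
Step 1: x=[8.7936] v=[-2.6880]
Step 2: x=[7.3840] v=[-4.6986]
Step 3: x=[5.7264] v=[-5.5252]
Step 4: x=[4.2386] v=[-4.9594]
Step 5: x=[3.2955] v=[-3.1438]
Step 6: x=[3.1347] v=[-0.5360]
Step 7: x=[3.7967] v=[2.2068]
First v>=0 after going negative at step 7, time=2.1000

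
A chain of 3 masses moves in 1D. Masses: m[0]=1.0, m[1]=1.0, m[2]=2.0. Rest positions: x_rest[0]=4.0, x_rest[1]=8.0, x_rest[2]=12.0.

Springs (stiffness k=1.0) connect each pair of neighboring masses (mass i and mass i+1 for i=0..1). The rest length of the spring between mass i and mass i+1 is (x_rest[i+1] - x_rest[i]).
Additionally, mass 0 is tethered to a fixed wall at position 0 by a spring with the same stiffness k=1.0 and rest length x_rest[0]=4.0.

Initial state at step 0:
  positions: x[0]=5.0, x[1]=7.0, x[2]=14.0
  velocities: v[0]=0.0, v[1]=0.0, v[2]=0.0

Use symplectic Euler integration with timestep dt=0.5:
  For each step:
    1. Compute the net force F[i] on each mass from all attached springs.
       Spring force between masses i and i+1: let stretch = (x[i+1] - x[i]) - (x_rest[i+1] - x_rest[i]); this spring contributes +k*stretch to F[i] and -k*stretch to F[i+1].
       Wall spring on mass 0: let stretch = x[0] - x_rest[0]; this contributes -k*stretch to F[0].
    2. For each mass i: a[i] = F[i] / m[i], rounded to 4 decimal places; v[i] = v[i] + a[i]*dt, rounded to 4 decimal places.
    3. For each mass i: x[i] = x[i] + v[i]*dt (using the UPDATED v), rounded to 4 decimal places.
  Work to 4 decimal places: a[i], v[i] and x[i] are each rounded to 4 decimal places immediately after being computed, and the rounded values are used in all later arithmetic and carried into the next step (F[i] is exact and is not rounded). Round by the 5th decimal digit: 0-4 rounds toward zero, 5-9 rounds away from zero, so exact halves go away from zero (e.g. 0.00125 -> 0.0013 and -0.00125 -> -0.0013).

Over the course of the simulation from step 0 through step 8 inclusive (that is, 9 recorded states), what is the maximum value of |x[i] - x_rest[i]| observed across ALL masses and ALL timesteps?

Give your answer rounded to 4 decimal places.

Step 0: x=[5.0000 7.0000 14.0000] v=[0.0000 0.0000 0.0000]
Step 1: x=[4.2500 8.2500 13.6250] v=[-1.5000 2.5000 -0.7500]
Step 2: x=[3.4375 9.8438 13.0781] v=[-1.6250 3.1875 -1.0938]
Step 3: x=[3.3672 10.6446 12.6269] v=[-0.1406 1.6015 -0.9024]
Step 4: x=[4.2745 10.1216 12.4279] v=[1.8145 -1.0461 -0.3980]
Step 5: x=[5.5749 8.7134 12.4407] v=[2.6008 -2.8165 0.0255]
Step 6: x=[6.2662 7.4524 12.4876] v=[1.3826 -2.5221 0.0937]
Step 7: x=[5.6875 7.1536 12.4051] v=[-1.1574 -0.5976 -0.1651]
Step 8: x=[4.0535 7.8012 12.1661] v=[-3.2681 1.2951 -0.4780]
Max displacement = 2.6446

Answer: 2.6446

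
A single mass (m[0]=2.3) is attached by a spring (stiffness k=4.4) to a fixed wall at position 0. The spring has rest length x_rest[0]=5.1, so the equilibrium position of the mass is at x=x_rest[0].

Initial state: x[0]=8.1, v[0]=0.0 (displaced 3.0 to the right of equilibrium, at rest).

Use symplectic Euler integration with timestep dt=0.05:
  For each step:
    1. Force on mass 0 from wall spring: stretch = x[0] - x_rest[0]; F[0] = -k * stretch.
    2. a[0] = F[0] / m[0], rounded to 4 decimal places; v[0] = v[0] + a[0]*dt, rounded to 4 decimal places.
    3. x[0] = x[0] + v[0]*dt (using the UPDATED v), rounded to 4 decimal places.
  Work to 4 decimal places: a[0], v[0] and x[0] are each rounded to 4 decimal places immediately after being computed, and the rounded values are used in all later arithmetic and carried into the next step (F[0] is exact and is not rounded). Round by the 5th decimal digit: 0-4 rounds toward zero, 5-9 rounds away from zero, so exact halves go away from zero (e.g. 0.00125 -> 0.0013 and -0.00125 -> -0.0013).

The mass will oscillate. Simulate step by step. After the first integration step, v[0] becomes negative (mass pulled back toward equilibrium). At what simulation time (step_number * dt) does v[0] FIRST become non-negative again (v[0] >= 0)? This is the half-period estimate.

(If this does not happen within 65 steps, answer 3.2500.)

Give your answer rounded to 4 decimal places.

Step 0: x=[8.1000] v=[0.0000]
Step 1: x=[8.0857] v=[-0.2870]
Step 2: x=[8.0571] v=[-0.5726]
Step 3: x=[8.0143] v=[-0.8555]
Step 4: x=[7.9576] v=[-1.1343]
Step 5: x=[7.8872] v=[-1.4076]
Step 6: x=[7.8035] v=[-1.6742]
Step 7: x=[7.7069] v=[-1.9328]
Step 8: x=[7.5978] v=[-2.1822]
Step 9: x=[7.4767] v=[-2.4211]
Step 10: x=[7.3443] v=[-2.6484]
Step 11: x=[7.2011] v=[-2.8631]
Step 12: x=[7.0479] v=[-3.0641]
Step 13: x=[6.8854] v=[-3.2504]
Step 14: x=[6.7143] v=[-3.4212]
Step 15: x=[6.5355] v=[-3.5756]
Step 16: x=[6.3499] v=[-3.7129]
Step 17: x=[6.1583] v=[-3.8325]
Step 18: x=[5.9616] v=[-3.9337]
Step 19: x=[5.7608] v=[-4.0161]
Step 20: x=[5.5568] v=[-4.0793]
Step 21: x=[5.3507] v=[-4.1230]
Step 22: x=[5.1434] v=[-4.1470]
Step 23: x=[4.9358] v=[-4.1512]
Step 24: x=[4.7290] v=[-4.1355]
Step 25: x=[4.5240] v=[-4.1000]
Step 26: x=[4.3218] v=[-4.0449]
Step 27: x=[4.1233] v=[-3.9705]
Step 28: x=[3.9294] v=[-3.8771]
Step 29: x=[3.7411] v=[-3.7651]
Step 30: x=[3.5593] v=[-3.6351]
Step 31: x=[3.3849] v=[-3.4877]
Step 32: x=[3.2187] v=[-3.3236]
Step 33: x=[3.0615] v=[-3.1437]
Step 34: x=[2.9141] v=[-2.9487]
Step 35: x=[2.7771] v=[-2.7396]
Step 36: x=[2.6512] v=[-2.5174]
Step 37: x=[2.5370] v=[-2.2832]
Step 38: x=[2.4351] v=[-2.0380]
Step 39: x=[2.3459] v=[-1.7831]
Step 40: x=[2.2699] v=[-1.5197]
Step 41: x=[2.2075] v=[-1.2490]
Step 42: x=[2.1589] v=[-0.9723]
Step 43: x=[2.1244] v=[-0.6910]
Step 44: x=[2.1041] v=[-0.4064]
Step 45: x=[2.0981] v=[-0.1198]
Step 46: x=[2.1065] v=[0.1673]
First v>=0 after going negative at step 46, time=2.3000

Answer: 2.3000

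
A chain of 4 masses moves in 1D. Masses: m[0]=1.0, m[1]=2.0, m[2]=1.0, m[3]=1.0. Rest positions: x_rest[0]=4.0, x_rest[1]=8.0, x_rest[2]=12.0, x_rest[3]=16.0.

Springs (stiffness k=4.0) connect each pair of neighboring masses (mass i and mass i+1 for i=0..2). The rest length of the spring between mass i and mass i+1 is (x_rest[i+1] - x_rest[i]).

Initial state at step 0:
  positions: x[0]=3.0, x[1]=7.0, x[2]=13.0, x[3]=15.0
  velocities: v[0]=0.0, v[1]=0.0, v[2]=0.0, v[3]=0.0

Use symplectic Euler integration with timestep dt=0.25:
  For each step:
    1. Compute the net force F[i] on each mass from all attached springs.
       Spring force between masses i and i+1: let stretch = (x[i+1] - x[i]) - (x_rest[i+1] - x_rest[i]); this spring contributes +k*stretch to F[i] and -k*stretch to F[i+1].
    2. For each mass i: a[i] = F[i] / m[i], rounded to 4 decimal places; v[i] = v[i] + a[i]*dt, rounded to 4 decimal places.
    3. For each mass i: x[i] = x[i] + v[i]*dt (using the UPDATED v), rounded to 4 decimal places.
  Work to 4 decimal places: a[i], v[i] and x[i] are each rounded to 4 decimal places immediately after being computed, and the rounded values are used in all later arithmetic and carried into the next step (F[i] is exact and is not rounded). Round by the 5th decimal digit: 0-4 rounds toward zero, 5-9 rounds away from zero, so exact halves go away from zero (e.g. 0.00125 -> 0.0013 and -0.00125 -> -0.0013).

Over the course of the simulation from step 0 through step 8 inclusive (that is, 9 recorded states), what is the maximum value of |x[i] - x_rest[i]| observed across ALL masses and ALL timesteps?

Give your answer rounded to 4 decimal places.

Step 0: x=[3.0000 7.0000 13.0000 15.0000] v=[0.0000 0.0000 0.0000 0.0000]
Step 1: x=[3.0000 7.2500 12.0000 15.5000] v=[0.0000 1.0000 -4.0000 2.0000]
Step 2: x=[3.0625 7.5625 10.6875 16.1250] v=[0.2500 1.2500 -5.2500 2.5000]
Step 3: x=[3.2500 7.7031 9.9531 16.3906] v=[0.7500 0.5625 -2.9375 1.0625]
Step 4: x=[3.5508 7.5683 10.2656 16.0469] v=[1.2031 -0.5391 1.2500 -1.3750]
Step 5: x=[3.8560 7.2685 11.3491 15.2578] v=[1.2206 -1.1992 4.3340 -3.1563]
Step 6: x=[4.0143 7.0522 12.3896 14.4916] v=[0.6331 -0.8652 4.1621 -3.0650]
Step 7: x=[3.9321 7.1234 12.6213 14.1999] v=[-0.3290 0.2846 0.9267 -1.1670]
Step 8: x=[3.6477 7.4829 11.8732 14.5135] v=[-1.1377 1.4379 -2.9926 1.2544]
Max displacement = 2.0469

Answer: 2.0469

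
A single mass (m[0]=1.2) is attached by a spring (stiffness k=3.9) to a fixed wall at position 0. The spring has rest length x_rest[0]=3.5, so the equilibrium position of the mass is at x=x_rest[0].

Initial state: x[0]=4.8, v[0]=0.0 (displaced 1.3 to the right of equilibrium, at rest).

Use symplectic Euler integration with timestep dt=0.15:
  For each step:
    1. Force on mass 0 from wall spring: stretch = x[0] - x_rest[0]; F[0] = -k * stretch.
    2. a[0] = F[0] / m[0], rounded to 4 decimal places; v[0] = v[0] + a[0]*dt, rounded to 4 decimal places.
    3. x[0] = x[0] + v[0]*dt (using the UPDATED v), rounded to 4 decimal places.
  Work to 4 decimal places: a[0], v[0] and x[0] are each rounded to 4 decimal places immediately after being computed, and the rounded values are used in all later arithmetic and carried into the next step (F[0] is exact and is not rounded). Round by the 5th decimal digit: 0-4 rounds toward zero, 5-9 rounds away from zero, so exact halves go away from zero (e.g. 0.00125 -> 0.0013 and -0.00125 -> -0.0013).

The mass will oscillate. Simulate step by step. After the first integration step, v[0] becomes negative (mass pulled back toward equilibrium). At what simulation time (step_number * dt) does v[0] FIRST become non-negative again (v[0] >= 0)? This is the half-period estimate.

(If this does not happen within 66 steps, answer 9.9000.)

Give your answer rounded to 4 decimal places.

Step 0: x=[4.8000] v=[0.0000]
Step 1: x=[4.7049] v=[-0.6338]
Step 2: x=[4.5217] v=[-1.2212]
Step 3: x=[4.2638] v=[-1.7193]
Step 4: x=[3.9500] v=[-2.0917]
Step 5: x=[3.6033] v=[-2.3111]
Step 6: x=[3.2491] v=[-2.3615]
Step 7: x=[2.9132] v=[-2.2392]
Step 8: x=[2.6202] v=[-1.9531]
Step 9: x=[2.3916] v=[-1.5242]
Step 10: x=[2.2440] v=[-0.9839]
Step 11: x=[2.1883] v=[-0.3716]
Step 12: x=[2.2285] v=[0.2679]
First v>=0 after going negative at step 12, time=1.8000

Answer: 1.8000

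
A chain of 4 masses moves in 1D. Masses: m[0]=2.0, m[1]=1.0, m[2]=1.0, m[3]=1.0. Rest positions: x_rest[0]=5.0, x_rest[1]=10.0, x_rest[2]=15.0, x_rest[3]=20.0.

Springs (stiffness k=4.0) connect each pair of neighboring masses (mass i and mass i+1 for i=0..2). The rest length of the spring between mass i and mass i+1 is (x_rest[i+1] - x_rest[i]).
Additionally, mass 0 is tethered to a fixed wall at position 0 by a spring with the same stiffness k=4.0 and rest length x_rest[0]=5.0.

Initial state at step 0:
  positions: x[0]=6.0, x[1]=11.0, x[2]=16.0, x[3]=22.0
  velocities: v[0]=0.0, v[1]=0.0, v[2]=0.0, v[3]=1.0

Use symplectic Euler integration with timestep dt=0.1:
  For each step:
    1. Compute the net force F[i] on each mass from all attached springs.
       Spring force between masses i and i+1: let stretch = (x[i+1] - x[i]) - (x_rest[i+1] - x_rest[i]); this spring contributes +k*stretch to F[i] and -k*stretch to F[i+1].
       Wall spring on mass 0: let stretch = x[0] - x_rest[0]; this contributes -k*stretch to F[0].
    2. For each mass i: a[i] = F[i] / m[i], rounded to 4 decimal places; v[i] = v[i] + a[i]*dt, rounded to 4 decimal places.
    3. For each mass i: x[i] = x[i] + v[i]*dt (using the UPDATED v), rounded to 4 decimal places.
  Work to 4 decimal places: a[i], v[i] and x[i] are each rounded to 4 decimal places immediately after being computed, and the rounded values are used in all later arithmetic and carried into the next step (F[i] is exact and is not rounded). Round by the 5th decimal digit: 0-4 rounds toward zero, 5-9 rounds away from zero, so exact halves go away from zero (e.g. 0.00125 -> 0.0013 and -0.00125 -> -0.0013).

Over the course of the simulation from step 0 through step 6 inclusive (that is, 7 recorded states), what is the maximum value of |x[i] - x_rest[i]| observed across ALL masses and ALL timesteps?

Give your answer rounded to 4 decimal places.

Step 0: x=[6.0000 11.0000 16.0000 22.0000] v=[0.0000 0.0000 0.0000 1.0000]
Step 1: x=[5.9800 11.0000 16.0400 22.0600] v=[-0.2000 0.0000 0.4000 0.6000]
Step 2: x=[5.9408 11.0008 16.1192 22.0792] v=[-0.3920 0.0080 0.7920 0.1920]
Step 3: x=[5.8840 11.0039 16.2321 22.0600] v=[-0.5682 0.0314 1.1286 -0.1920]
Step 4: x=[5.8119 11.0114 16.3690 22.0077] v=[-0.7210 0.0747 1.3685 -0.5232]
Step 5: x=[5.7276 11.0252 16.5171 21.9298] v=[-0.8435 0.1379 1.4809 -0.7787]
Step 6: x=[5.6347 11.0468 16.6620 21.8354] v=[-0.9295 0.2156 1.4492 -0.9438]
Max displacement = 2.0792

Answer: 2.0792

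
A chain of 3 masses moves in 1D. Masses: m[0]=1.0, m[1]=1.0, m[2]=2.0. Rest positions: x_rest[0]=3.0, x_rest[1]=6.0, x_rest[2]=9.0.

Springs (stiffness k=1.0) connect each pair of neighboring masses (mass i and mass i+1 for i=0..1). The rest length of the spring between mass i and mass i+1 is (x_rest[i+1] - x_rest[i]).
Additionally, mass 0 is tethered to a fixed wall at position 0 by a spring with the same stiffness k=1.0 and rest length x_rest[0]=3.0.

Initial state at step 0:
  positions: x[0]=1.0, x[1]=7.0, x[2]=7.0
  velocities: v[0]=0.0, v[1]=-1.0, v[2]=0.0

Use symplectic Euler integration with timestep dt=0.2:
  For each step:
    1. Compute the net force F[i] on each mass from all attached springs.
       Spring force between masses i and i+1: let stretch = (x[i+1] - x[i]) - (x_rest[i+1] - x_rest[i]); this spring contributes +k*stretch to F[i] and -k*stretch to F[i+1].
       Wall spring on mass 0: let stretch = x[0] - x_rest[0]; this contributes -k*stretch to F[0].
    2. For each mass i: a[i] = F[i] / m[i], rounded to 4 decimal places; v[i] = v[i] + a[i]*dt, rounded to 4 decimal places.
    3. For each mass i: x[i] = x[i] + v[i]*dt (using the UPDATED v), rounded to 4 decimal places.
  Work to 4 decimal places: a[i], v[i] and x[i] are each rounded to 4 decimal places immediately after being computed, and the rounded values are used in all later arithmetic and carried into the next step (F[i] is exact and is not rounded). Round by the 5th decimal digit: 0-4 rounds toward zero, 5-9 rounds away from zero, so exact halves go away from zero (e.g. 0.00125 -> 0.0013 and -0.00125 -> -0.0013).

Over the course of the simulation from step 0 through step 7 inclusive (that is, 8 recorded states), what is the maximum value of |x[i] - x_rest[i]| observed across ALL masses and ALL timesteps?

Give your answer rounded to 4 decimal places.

Step 0: x=[1.0000 7.0000 7.0000] v=[0.0000 -1.0000 0.0000]
Step 1: x=[1.2000 6.5600 7.0600] v=[1.0000 -2.2000 0.3000]
Step 2: x=[1.5664 5.9256 7.1700] v=[1.8320 -3.1720 0.5500]
Step 3: x=[2.0445 5.1666 7.3151] v=[2.3906 -3.7950 0.7256]
Step 4: x=[2.5657 4.3687 7.4773] v=[2.6061 -3.9897 0.8108]
Step 5: x=[3.0564 3.6230 7.6373] v=[2.4536 -3.7286 0.7999]
Step 6: x=[3.4475 3.0152 7.7770] v=[1.9556 -3.0391 0.6985]
Step 7: x=[3.6834 2.6151 7.8815] v=[1.1796 -2.0003 0.5223]
Max displacement = 3.3849

Answer: 3.3849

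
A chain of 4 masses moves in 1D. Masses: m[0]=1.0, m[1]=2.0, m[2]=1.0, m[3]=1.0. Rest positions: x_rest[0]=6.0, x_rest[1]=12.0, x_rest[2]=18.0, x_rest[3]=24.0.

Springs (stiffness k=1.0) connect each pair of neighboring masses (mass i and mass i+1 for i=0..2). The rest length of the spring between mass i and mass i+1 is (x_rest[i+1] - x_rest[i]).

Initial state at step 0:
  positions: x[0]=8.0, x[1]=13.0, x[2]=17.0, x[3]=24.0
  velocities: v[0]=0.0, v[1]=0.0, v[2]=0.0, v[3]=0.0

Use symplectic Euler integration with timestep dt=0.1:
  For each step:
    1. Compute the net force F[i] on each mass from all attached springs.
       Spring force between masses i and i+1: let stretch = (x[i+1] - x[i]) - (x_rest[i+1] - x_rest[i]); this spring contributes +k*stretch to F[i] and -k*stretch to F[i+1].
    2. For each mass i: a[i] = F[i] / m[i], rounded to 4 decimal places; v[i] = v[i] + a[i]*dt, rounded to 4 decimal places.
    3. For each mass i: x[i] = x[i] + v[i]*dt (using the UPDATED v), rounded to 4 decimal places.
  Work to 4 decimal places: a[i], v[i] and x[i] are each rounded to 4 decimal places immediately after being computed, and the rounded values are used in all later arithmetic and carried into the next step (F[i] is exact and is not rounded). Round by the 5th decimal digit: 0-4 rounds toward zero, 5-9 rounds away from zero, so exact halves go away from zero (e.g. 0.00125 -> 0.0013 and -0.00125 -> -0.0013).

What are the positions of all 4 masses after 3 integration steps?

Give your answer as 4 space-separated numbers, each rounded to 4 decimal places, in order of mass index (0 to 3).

Answer: 7.9403 12.9708 17.1763 23.9420

Derivation:
Step 0: x=[8.0000 13.0000 17.0000 24.0000] v=[0.0000 0.0000 0.0000 0.0000]
Step 1: x=[7.9900 12.9950 17.0300 23.9900] v=[-0.1000 -0.0500 0.3000 -0.1000]
Step 2: x=[7.9701 12.9852 17.0893 23.9704] v=[-0.1995 -0.0985 0.5925 -0.1960]
Step 3: x=[7.9403 12.9708 17.1763 23.9420] v=[-0.2980 -0.1441 0.8702 -0.2841]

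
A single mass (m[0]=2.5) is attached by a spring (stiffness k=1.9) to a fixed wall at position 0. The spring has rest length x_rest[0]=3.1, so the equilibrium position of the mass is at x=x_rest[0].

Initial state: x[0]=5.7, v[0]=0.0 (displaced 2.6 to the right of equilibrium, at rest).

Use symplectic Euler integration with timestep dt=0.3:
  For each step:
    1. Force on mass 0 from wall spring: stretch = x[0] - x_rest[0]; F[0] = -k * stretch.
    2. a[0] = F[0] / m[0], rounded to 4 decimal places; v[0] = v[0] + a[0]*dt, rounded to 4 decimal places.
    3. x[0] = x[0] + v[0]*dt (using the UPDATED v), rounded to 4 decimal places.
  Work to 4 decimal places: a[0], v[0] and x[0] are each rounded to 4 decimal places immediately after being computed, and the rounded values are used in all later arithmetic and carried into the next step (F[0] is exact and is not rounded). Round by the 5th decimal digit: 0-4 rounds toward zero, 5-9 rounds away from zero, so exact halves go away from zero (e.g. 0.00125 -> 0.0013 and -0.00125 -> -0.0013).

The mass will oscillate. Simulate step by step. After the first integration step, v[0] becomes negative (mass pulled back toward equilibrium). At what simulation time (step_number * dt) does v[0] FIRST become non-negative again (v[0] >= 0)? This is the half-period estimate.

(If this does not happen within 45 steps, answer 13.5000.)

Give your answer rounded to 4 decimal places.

Step 0: x=[5.7000] v=[0.0000]
Step 1: x=[5.5222] v=[-0.5928]
Step 2: x=[5.1787] v=[-1.1451]
Step 3: x=[4.6930] v=[-1.6190]
Step 4: x=[4.0983] v=[-1.9822]
Step 5: x=[3.4354] v=[-2.2098]
Step 6: x=[2.7495] v=[-2.2863]
Step 7: x=[2.0876] v=[-2.2064]
Step 8: x=[1.4949] v=[-1.9756]
Step 9: x=[1.0120] v=[-1.6096]
Step 10: x=[0.6720] v=[-1.1335]
Step 11: x=[0.4980] v=[-0.5799]
Step 12: x=[0.5020] v=[0.0134]
First v>=0 after going negative at step 12, time=3.6000

Answer: 3.6000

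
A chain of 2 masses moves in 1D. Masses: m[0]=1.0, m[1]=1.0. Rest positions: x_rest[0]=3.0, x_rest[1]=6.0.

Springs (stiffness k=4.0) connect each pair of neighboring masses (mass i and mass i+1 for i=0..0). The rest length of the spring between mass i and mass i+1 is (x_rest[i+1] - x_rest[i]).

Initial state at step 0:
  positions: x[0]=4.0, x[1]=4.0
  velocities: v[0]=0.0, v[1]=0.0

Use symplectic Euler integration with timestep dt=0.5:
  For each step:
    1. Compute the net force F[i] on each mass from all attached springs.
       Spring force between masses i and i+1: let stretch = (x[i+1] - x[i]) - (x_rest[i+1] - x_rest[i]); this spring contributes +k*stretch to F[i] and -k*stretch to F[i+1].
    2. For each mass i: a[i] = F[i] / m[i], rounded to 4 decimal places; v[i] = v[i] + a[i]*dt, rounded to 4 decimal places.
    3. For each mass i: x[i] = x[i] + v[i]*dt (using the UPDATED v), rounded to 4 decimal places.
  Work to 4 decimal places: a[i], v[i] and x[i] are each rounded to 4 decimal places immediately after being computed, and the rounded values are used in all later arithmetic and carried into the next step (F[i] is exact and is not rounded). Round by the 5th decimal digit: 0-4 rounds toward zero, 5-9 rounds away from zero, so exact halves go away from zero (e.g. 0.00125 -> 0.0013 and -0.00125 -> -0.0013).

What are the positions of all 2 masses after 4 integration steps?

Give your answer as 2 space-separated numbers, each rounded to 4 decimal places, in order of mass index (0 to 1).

Answer: 4.0000 4.0000

Derivation:
Step 0: x=[4.0000 4.0000] v=[0.0000 0.0000]
Step 1: x=[1.0000 7.0000] v=[-6.0000 6.0000]
Step 2: x=[1.0000 7.0000] v=[0.0000 0.0000]
Step 3: x=[4.0000 4.0000] v=[6.0000 -6.0000]
Step 4: x=[4.0000 4.0000] v=[0.0000 0.0000]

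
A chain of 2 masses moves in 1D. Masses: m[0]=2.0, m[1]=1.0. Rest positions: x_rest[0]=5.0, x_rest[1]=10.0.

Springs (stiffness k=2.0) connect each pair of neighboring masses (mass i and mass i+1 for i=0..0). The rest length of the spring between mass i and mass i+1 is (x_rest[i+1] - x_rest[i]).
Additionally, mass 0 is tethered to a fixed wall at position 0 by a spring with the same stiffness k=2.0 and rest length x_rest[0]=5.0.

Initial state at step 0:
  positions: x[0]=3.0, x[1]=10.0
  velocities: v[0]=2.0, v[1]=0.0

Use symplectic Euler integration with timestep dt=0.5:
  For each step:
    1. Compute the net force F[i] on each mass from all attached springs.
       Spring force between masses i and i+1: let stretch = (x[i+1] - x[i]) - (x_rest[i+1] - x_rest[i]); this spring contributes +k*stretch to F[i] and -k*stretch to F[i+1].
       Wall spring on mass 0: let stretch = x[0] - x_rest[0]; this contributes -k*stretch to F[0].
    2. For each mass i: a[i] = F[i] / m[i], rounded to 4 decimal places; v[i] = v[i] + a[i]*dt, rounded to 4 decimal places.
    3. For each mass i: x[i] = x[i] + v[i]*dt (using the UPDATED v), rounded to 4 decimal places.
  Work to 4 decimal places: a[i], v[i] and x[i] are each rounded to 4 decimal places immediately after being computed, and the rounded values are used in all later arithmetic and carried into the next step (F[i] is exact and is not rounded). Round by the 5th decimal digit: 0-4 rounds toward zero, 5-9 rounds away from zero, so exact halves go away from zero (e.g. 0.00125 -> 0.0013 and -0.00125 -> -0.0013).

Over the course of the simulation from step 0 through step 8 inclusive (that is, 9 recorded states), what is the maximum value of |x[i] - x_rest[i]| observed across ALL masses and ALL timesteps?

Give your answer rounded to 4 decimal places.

Step 0: x=[3.0000 10.0000] v=[2.0000 0.0000]
Step 1: x=[5.0000 9.0000] v=[4.0000 -2.0000]
Step 2: x=[6.7500 8.5000] v=[3.5000 -1.0000]
Step 3: x=[7.2500 9.6250] v=[1.0000 2.2500]
Step 4: x=[6.5313 12.0625] v=[-1.4375 4.8750]
Step 5: x=[5.5625 14.2344] v=[-1.9376 4.3438]
Step 6: x=[5.3711 14.5704] v=[-0.3829 0.6719]
Step 7: x=[6.1367 12.8067] v=[1.5312 -3.5274]
Step 8: x=[7.0357 10.2080] v=[1.7979 -5.1974]
Max displacement = 4.5704

Answer: 4.5704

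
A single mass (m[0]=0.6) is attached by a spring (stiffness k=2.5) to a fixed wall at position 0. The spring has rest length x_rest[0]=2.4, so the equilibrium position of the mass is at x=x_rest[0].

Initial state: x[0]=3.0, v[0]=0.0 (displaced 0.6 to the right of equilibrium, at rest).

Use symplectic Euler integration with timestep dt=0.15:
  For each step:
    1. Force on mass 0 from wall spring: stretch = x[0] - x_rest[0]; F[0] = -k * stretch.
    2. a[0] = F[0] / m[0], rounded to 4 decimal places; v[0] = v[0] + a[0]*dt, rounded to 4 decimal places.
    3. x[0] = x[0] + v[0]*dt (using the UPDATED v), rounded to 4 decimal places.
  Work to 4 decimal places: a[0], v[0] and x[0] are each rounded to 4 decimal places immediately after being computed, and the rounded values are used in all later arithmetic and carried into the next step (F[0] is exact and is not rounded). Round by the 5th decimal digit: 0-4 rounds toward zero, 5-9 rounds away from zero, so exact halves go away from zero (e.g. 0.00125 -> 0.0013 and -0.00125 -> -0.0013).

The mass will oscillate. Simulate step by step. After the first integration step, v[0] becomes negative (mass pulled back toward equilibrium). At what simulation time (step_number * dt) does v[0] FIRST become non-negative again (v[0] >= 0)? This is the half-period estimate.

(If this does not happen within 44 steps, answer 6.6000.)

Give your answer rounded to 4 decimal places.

Answer: 1.6500

Derivation:
Step 0: x=[3.0000] v=[0.0000]
Step 1: x=[2.9438] v=[-0.3750]
Step 2: x=[2.8366] v=[-0.7149]
Step 3: x=[2.6884] v=[-0.9878]
Step 4: x=[2.5132] v=[-1.1681]
Step 5: x=[2.3274] v=[-1.2389]
Step 6: x=[2.1484] v=[-1.1935]
Step 7: x=[1.9930] v=[-1.0363]
Step 8: x=[1.8757] v=[-0.7819]
Step 9: x=[1.8076] v=[-0.4542]
Step 10: x=[1.7950] v=[-0.0840]
Step 11: x=[1.8391] v=[0.2941]
First v>=0 after going negative at step 11, time=1.6500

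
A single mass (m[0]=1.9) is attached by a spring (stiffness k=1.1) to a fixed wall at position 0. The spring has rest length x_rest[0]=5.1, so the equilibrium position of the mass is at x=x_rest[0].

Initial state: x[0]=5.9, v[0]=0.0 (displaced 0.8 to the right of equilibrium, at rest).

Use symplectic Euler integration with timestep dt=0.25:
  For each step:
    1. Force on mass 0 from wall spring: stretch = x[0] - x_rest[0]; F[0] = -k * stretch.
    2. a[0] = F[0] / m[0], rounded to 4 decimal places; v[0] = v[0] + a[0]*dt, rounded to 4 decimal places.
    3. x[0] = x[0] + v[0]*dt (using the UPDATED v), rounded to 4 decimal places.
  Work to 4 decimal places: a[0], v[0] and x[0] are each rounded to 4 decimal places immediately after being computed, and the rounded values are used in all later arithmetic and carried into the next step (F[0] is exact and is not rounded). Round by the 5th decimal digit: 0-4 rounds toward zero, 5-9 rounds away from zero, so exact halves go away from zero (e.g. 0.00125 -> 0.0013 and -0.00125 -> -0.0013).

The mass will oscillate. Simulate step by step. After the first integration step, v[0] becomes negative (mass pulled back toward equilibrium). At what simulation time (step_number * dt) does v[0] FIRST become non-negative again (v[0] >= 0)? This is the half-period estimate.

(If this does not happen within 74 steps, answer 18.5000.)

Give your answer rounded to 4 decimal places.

Answer: 4.2500

Derivation:
Step 0: x=[5.9000] v=[0.0000]
Step 1: x=[5.8711] v=[-0.1158]
Step 2: x=[5.8143] v=[-0.2274]
Step 3: x=[5.7316] v=[-0.3308]
Step 4: x=[5.6261] v=[-0.4222]
Step 5: x=[5.5015] v=[-0.4984]
Step 6: x=[5.3624] v=[-0.5565]
Step 7: x=[5.2138] v=[-0.5945]
Step 8: x=[5.0611] v=[-0.6110]
Step 9: x=[4.9098] v=[-0.6054]
Step 10: x=[4.7653] v=[-0.5779]
Step 11: x=[4.6329] v=[-0.5295]
Step 12: x=[4.5174] v=[-0.4619]
Step 13: x=[4.4230] v=[-0.3776]
Step 14: x=[4.3531] v=[-0.2796]
Step 15: x=[4.3102] v=[-0.1715]
Step 16: x=[4.2959] v=[-0.0572]
Step 17: x=[4.3107] v=[0.0592]
First v>=0 after going negative at step 17, time=4.2500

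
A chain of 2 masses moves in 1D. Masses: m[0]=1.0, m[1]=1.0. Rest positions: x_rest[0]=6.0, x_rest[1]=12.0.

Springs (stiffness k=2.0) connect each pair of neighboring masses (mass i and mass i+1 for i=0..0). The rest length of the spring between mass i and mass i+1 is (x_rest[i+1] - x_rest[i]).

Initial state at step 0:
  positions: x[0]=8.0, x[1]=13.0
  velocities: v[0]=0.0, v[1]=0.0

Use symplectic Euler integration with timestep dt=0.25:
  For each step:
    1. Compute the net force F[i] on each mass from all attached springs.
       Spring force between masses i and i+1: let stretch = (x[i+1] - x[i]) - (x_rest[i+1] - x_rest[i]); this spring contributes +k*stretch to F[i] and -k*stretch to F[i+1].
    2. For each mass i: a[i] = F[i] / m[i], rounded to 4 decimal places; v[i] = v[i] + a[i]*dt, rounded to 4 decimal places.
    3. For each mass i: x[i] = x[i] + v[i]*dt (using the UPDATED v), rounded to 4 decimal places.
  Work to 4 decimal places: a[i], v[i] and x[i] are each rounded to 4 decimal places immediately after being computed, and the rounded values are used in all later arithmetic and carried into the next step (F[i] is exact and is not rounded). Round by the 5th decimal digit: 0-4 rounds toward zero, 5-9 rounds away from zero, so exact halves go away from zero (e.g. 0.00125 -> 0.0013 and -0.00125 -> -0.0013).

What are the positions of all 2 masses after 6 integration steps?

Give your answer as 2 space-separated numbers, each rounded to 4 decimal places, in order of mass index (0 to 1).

Answer: 6.9890 14.0113

Derivation:
Step 0: x=[8.0000 13.0000] v=[0.0000 0.0000]
Step 1: x=[7.8750 13.1250] v=[-0.5000 0.5000]
Step 2: x=[7.6563 13.3438] v=[-0.8750 0.8750]
Step 3: x=[7.3985 13.6016] v=[-1.0313 1.0313]
Step 4: x=[7.1661 13.8341] v=[-0.9298 0.9298]
Step 5: x=[7.0172 13.9831] v=[-0.5958 0.5958]
Step 6: x=[6.9890 14.0113] v=[-0.1129 0.1129]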